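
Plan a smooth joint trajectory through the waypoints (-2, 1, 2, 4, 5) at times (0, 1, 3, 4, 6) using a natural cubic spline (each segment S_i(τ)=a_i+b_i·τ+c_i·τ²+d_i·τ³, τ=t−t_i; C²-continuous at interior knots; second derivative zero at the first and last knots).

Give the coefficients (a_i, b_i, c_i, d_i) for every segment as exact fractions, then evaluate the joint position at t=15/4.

Δ: Δ0=3, Δ1=1/2, Δ2=2, Δ3=1/2
row 1: diag=6, rhs=-15; c'=1/3, d'=-5/2
row 2: denom=6−2·1/3=16/3; d'=(9−2·-5/2)/(16/3)=21/8
row 3: denom=6−1·3/16=93/16; d'=(-9−1·21/8)/(93/16)=-2
back: M3=-2
back: M2=21/8−3/16·-2=3
back: M1=-5/2−1/3·3=-7/2
M: M0=0, M1=-7/2, M2=3, M3=-2, M4=0
seg 0: a=-2, c=M0/2=0, d=(M1−M0)/(6·1)=-7/12, b=Δ0−h0·(2M0+M1)/6=43/12
seg 1: a=1, c=M1/2=-7/4, d=(M2−M1)/(6·2)=13/24, b=Δ1−h1·(2M1+M2)/6=11/6
seg 2: a=2, c=M2/2=3/2, d=(M3−M2)/(6·1)=-5/6, b=Δ2−h2·(2M2+M3)/6=4/3
seg 3: a=4, c=M3/2=-1, d=(M4−M3)/(6·2)=1/6, b=Δ3−h3·(2M3+M4)/6=11/6
t_q=15/4 → seg 2, τ=3/4; S=2+4/3·τ+3/2·τ²+-5/6·τ³=447/128

  seg 0: a=-2 b=43/12 c=0 d=-7/12
  seg 1: a=1 b=11/6 c=-7/4 d=13/24
  seg 2: a=2 b=4/3 c=3/2 d=-5/6
  seg 3: a=4 b=11/6 c=-1 d=1/6
S(15/4) = 447/128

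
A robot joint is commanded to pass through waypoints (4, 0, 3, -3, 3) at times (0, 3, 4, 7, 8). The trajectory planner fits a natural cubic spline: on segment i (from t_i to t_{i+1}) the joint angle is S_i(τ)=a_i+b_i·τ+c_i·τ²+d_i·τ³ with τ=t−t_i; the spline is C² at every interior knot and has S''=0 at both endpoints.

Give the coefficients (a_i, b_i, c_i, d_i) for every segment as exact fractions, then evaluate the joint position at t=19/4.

  seg 0: a=4 b=-1483/432 c=0 d=907/3888
  seg 1: a=0 b=619/216 c=907/432 d=-283/144
  seg 2: a=3 b=505/432 c=-205/54 d=3551/3888
  seg 3: a=-3 b=659/216 c=637/144 d=-637/432
S(19/4) = 6533/3072

Δ: Δ0=-4/3, Δ1=3, Δ2=-2, Δ3=6
row 1: diag=8, rhs=26; c'=1/8, d'=13/4
row 2: denom=8−1·1/8=63/8; d'=(-30−1·13/4)/(63/8)=-38/9
row 3: denom=8−3·8/21=48/7; d'=(48−3·-38/9)/(48/7)=637/72
back: M3=637/72
back: M2=-38/9−8/21·637/72=-205/27
back: M1=13/4−1/8·-205/27=907/216
M: M0=0, M1=907/216, M2=-205/27, M3=637/72, M4=0
seg 0: a=4, c=M0/2=0, d=(M1−M0)/(6·3)=907/3888, b=Δ0−h0·(2M0+M1)/6=-1483/432
seg 1: a=0, c=M1/2=907/432, d=(M2−M1)/(6·1)=-283/144, b=Δ1−h1·(2M1+M2)/6=619/216
seg 2: a=3, c=M2/2=-205/54, d=(M3−M2)/(6·3)=3551/3888, b=Δ2−h2·(2M2+M3)/6=505/432
seg 3: a=-3, c=M3/2=637/144, d=(M4−M3)/(6·1)=-637/432, b=Δ3−h3·(2M3+M4)/6=659/216
t_q=19/4 → seg 2, τ=3/4; S=3+505/432·τ+-205/54·τ²+3551/3888·τ³=6533/3072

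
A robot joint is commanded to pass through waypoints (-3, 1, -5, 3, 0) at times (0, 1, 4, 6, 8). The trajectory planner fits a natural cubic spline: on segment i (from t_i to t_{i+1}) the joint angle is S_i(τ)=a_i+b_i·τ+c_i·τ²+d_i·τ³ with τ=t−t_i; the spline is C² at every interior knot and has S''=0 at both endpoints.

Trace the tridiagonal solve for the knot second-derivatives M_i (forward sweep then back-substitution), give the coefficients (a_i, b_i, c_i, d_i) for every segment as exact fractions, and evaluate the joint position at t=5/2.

  seg 0: a=-3 b=2777/536 c=0 d=-633/536
  seg 1: a=1 b=439/268 c=-1899/536 d=1249/1608
  seg 2: a=-5 b=725/536 c=231/67 d=-2277/2144
  seg 3: a=3 b=643/268 c=-3135/1072 d=1045/2144
S(5/2) = -8117/4288

Δ: Δ0=4, Δ1=-2, Δ2=4, Δ3=-3/2
row 1: diag=8, rhs=-36; c'=3/8, d'=-9/2
row 2: denom=10−3·3/8=71/8; d'=(36−3·-9/2)/(71/8)=396/71
row 3: denom=8−2·16/71=536/71; d'=(-33−2·396/71)/(536/71)=-3135/536
back: M3=-3135/536
back: M2=396/71−16/71·-3135/536=462/67
back: M1=-9/2−3/8·462/67=-1899/268
M: M0=0, M1=-1899/268, M2=462/67, M3=-3135/536, M4=0
seg 0: a=-3, c=M0/2=0, d=(M1−M0)/(6·1)=-633/536, b=Δ0−h0·(2M0+M1)/6=2777/536
seg 1: a=1, c=M1/2=-1899/536, d=(M2−M1)/(6·3)=1249/1608, b=Δ1−h1·(2M1+M2)/6=439/268
seg 2: a=-5, c=M2/2=231/67, d=(M3−M2)/(6·2)=-2277/2144, b=Δ2−h2·(2M2+M3)/6=725/536
seg 3: a=3, c=M3/2=-3135/1072, d=(M4−M3)/(6·2)=1045/2144, b=Δ3−h3·(2M3+M4)/6=643/268
t_q=5/2 → seg 1, τ=3/2; S=1+439/268·τ+-1899/536·τ²+1249/1608·τ³=-8117/4288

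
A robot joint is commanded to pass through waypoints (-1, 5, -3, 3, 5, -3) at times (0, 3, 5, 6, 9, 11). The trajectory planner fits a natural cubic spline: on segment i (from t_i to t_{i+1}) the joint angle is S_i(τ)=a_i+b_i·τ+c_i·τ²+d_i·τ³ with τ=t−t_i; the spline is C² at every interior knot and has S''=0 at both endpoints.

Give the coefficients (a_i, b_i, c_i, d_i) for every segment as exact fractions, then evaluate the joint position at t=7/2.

  seg 0: a=-1 b=4934/969 c=0 d=-2996/8721
  seg 1: a=5 b=-4054/969 c=-2996/969 d=3085/1938
  seg 2: a=-3 b=824/323 c=6259/969 d=-2917/969
  seg 3: a=3 b=367/57 c=-2492/969 d=1883/8721
  seg 4: a=5 b=-3064/969 c=-203/323 d=203/1938
S(7/2) = 12063/5168

Δ: Δ0=2, Δ1=-4, Δ2=6, Δ3=2/3, Δ4=-4
row 1: diag=10, rhs=-36; c'=1/5, d'=-18/5
row 2: denom=6−2·1/5=28/5; d'=(60−2·-18/5)/(28/5)=12
row 3: denom=8−1·5/28=219/28; d'=(-32−1·12)/(219/28)=-1232/219
row 4: denom=10−3·28/73=646/73; d'=(-28−3·-1232/219)/(646/73)=-406/323
back: M4=-406/323
back: M3=-1232/219−28/73·-406/323=-4984/969
back: M2=12−5/28·-4984/969=12518/969
back: M1=-18/5−1/5·12518/969=-5992/969
M: M0=0, M1=-5992/969, M2=12518/969, M3=-4984/969, M4=-406/323, M5=0
seg 0: a=-1, c=M0/2=0, d=(M1−M0)/(6·3)=-2996/8721, b=Δ0−h0·(2M0+M1)/6=4934/969
seg 1: a=5, c=M1/2=-2996/969, d=(M2−M1)/(6·2)=3085/1938, b=Δ1−h1·(2M1+M2)/6=-4054/969
seg 2: a=-3, c=M2/2=6259/969, d=(M3−M2)/(6·1)=-2917/969, b=Δ2−h2·(2M2+M3)/6=824/323
seg 3: a=3, c=M3/2=-2492/969, d=(M4−M3)/(6·3)=1883/8721, b=Δ3−h3·(2M3+M4)/6=367/57
seg 4: a=5, c=M4/2=-203/323, d=(M5−M4)/(6·2)=203/1938, b=Δ4−h4·(2M4+M5)/6=-3064/969
t_q=7/2 → seg 1, τ=1/2; S=5+-4054/969·τ+-2996/969·τ²+3085/1938·τ³=12063/5168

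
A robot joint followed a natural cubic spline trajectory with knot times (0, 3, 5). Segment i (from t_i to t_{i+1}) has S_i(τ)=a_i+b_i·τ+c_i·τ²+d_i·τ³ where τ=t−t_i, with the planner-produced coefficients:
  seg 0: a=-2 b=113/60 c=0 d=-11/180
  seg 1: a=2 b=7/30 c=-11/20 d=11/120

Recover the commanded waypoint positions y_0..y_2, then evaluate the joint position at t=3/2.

y_0=-2 y_1=2 y_2=1
S(3/2) = 99/160

y_0 = S_0(0) = a_0 = -2
y_1 = S_1(0) = a_1 = 2
y_2 = S_1(2) = 1
t_q=3/2 is in segment 0 (τ=3/2); S_0(τ)=99/160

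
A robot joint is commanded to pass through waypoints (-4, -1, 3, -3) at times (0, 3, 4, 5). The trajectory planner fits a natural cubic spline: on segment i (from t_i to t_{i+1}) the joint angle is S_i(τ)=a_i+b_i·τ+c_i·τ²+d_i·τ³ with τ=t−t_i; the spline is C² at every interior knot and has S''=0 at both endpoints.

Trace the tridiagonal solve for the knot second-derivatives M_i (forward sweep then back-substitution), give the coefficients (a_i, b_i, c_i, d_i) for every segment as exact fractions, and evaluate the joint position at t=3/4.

Δ: Δ0=1, Δ1=4, Δ2=-6
row 1: diag=8, rhs=18; c'=1/8, d'=9/4
row 2: denom=4−1·1/8=31/8; d'=(-60−1·9/4)/(31/8)=-498/31
back: M2=-498/31
back: M1=9/4−1/8·-498/31=132/31
M: M0=0, M1=132/31, M2=-498/31, M3=0
seg 0: a=-4, c=M0/2=0, d=(M1−M0)/(6·3)=22/93, b=Δ0−h0·(2M0+M1)/6=-35/31
seg 1: a=-1, c=M1/2=66/31, d=(M2−M1)/(6·1)=-105/31, b=Δ1−h1·(2M1+M2)/6=163/31
seg 2: a=3, c=M2/2=-249/31, d=(M3−M2)/(6·1)=83/31, b=Δ2−h2·(2M2+M3)/6=-20/31
t_q=3/4 → seg 0, τ=3/4; S=-4+-35/31·τ+0·τ²+22/93·τ³=-4709/992

  seg 0: a=-4 b=-35/31 c=0 d=22/93
  seg 1: a=-1 b=163/31 c=66/31 d=-105/31
  seg 2: a=3 b=-20/31 c=-249/31 d=83/31
S(3/4) = -4709/992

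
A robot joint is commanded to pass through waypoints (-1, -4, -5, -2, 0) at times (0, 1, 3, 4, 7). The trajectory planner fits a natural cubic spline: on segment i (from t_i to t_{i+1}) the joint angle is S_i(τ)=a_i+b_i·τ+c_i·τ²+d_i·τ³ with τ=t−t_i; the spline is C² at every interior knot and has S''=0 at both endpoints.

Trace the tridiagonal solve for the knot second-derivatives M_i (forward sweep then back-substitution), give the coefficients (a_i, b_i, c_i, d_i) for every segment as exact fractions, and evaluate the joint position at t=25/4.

Δ: Δ0=-3, Δ1=-1/2, Δ2=3, Δ3=2/3
row 1: diag=6, rhs=15; c'=1/3, d'=5/2
row 2: denom=6−2·1/3=16/3; d'=(21−2·5/2)/(16/3)=3
row 3: denom=8−1·3/16=125/16; d'=(-14−1·3)/(125/16)=-272/125
back: M3=-272/125
back: M2=3−3/16·-272/125=426/125
back: M1=5/2−1/3·426/125=341/250
M: M0=0, M1=341/250, M2=426/125, M3=-272/125, M4=0
seg 0: a=-1, c=M0/2=0, d=(M1−M0)/(6·1)=341/1500, b=Δ0−h0·(2M0+M1)/6=-4841/1500
seg 1: a=-4, c=M1/2=341/500, d=(M2−M1)/(6·2)=511/3000, b=Δ1−h1·(2M1+M2)/6=-1909/750
seg 2: a=-5, c=M2/2=213/125, d=(M3−M2)/(6·1)=-349/375, b=Δ2−h2·(2M2+M3)/6=167/75
seg 3: a=-2, c=M3/2=-136/125, d=(M4−M3)/(6·3)=136/1125, b=Δ3−h3·(2M3+M4)/6=1066/375
t_q=25/4 → seg 3, τ=9/4; S=-2+1066/375·τ+-136/125·τ²+136/1125·τ³=53/200

  seg 0: a=-1 b=-4841/1500 c=0 d=341/1500
  seg 1: a=-4 b=-1909/750 c=341/500 d=511/3000
  seg 2: a=-5 b=167/75 c=213/125 d=-349/375
  seg 3: a=-2 b=1066/375 c=-136/125 d=136/1125
S(25/4) = 53/200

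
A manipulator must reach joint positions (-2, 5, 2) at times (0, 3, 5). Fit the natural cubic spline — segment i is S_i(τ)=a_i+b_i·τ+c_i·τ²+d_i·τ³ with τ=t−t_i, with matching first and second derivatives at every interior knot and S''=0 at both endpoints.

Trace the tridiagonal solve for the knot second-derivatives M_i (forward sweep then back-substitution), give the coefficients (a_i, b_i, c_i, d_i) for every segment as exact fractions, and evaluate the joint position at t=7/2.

  seg 0: a=-2 b=209/60 c=0 d=-23/180
  seg 1: a=5 b=1/30 c=-23/20 d=23/120
S(7/2) = 1521/320

Δ: Δ0=7/3, Δ1=-3/2
row 1: diag=10, rhs=-23; c'=1/5, d'=-23/10
back: M1=-23/10
M: M0=0, M1=-23/10, M2=0
seg 0: a=-2, c=M0/2=0, d=(M1−M0)/(6·3)=-23/180, b=Δ0−h0·(2M0+M1)/6=209/60
seg 1: a=5, c=M1/2=-23/20, d=(M2−M1)/(6·2)=23/120, b=Δ1−h1·(2M1+M2)/6=1/30
t_q=7/2 → seg 1, τ=1/2; S=5+1/30·τ+-23/20·τ²+23/120·τ³=1521/320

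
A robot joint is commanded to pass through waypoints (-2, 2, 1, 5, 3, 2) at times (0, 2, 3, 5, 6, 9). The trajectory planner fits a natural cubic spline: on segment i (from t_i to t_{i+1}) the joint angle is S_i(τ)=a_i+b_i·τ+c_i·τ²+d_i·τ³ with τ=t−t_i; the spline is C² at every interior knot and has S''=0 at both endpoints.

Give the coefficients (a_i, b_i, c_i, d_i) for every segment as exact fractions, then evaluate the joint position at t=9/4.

  seg 0: a=-2 b=14468/4359 c=0 d=-2875/8718
  seg 1: a=2 b=-2782/4359 c=-2875/1453 d=7048/4359
  seg 2: a=1 b=1112/4359 c=4173/1453 d=-4358/4359
  seg 3: a=5 b=-1108/4359 c=-4543/1453 d=6019/4359
  seg 4: a=3 b=-10309/4359 c=1476/1453 d=-164/1453
S(9/4) = 40499/23248

Δ: Δ0=2, Δ1=-1, Δ2=2, Δ3=-2, Δ4=-1/3
row 1: diag=6, rhs=-18; c'=1/6, d'=-3
row 2: denom=6−1·1/6=35/6; d'=(18−1·-3)/(35/6)=18/5
row 3: denom=6−2·12/35=186/35; d'=(-24−2·18/5)/(186/35)=-182/31
row 4: denom=8−1·35/186=1453/186; d'=(10−1·-182/31)/(1453/186)=2952/1453
back: M4=2952/1453
back: M3=-182/31−35/186·2952/1453=-9086/1453
back: M2=18/5−12/35·-9086/1453=8346/1453
back: M1=-3−1/6·8346/1453=-5750/1453
M: M0=0, M1=-5750/1453, M2=8346/1453, M3=-9086/1453, M4=2952/1453, M5=0
seg 0: a=-2, c=M0/2=0, d=(M1−M0)/(6·2)=-2875/8718, b=Δ0−h0·(2M0+M1)/6=14468/4359
seg 1: a=2, c=M1/2=-2875/1453, d=(M2−M1)/(6·1)=7048/4359, b=Δ1−h1·(2M1+M2)/6=-2782/4359
seg 2: a=1, c=M2/2=4173/1453, d=(M3−M2)/(6·2)=-4358/4359, b=Δ2−h2·(2M2+M3)/6=1112/4359
seg 3: a=5, c=M3/2=-4543/1453, d=(M4−M3)/(6·1)=6019/4359, b=Δ3−h3·(2M3+M4)/6=-1108/4359
seg 4: a=3, c=M4/2=1476/1453, d=(M5−M4)/(6·3)=-164/1453, b=Δ4−h4·(2M4+M5)/6=-10309/4359
t_q=9/4 → seg 1, τ=1/4; S=2+-2782/4359·τ+-2875/1453·τ²+7048/4359·τ³=40499/23248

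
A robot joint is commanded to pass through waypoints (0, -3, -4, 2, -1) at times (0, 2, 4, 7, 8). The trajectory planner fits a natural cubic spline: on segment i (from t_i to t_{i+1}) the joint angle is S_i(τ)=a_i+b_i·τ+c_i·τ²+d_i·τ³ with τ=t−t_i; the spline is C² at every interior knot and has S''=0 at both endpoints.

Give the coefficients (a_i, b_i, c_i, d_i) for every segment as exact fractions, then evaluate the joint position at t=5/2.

Δ: Δ0=-3/2, Δ1=-1/2, Δ2=2, Δ3=-3
row 1: diag=8, rhs=6; c'=1/4, d'=3/4
row 2: denom=10−2·1/4=19/2; d'=(15−2·3/4)/(19/2)=27/19
row 3: denom=8−3·6/19=134/19; d'=(-30−3·27/19)/(134/19)=-651/134
back: M3=-651/134
back: M2=27/19−6/19·-651/134=198/67
back: M1=3/4−1/4·198/67=3/268
M: M0=0, M1=3/268, M2=198/67, M3=-651/134, M4=0
seg 0: a=0, c=M0/2=0, d=(M1−M0)/(6·2)=1/1072, b=Δ0−h0·(2M0+M1)/6=-403/268
seg 1: a=-3, c=M1/2=3/536, d=(M2−M1)/(6·2)=263/1072, b=Δ1−h1·(2M1+M2)/6=-100/67
seg 2: a=-4, c=M2/2=99/67, d=(M3−M2)/(6·3)=-349/804, b=Δ2−h2·(2M2+M3)/6=395/268
seg 3: a=2, c=M3/2=-651/268, d=(M4−M3)/(6·1)=217/268, b=Δ3−h3·(2M3+M4)/6=-185/134
t_q=5/2 → seg 1, τ=1/2; S=-3+-100/67·τ+3/536·τ²+263/1072·τ³=-31853/8576

  seg 0: a=0 b=-403/268 c=0 d=1/1072
  seg 1: a=-3 b=-100/67 c=3/536 d=263/1072
  seg 2: a=-4 b=395/268 c=99/67 d=-349/804
  seg 3: a=2 b=-185/134 c=-651/268 d=217/268
S(5/2) = -31853/8576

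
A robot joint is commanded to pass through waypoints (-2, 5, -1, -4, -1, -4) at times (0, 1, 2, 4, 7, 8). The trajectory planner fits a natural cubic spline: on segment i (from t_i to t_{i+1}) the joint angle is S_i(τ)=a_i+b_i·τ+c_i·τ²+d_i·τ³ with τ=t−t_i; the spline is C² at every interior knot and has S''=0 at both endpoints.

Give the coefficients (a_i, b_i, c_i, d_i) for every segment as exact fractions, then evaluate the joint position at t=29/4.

  seg 0: a=-2 b=6365/602 c=0 d=-2151/602
  seg 1: a=5 b=-44/301 c=-6453/602 d=2929/602
  seg 2: a=-1 b=-601/86 c=1167/301 d=-341/602
  seg 3: a=-4 b=1037/602 c=144/301 d=-433/1806
  seg 4: a=-1 b=-566/301 c=-1011/602 d=337/602
S(29/4) = -8621/5504

Δ: Δ0=7, Δ1=-6, Δ2=-3/2, Δ3=1, Δ4=-3
row 1: diag=4, rhs=-78; c'=1/4, d'=-39/2
row 2: denom=6−1·1/4=23/4; d'=(27−1·-39/2)/(23/4)=186/23
row 3: denom=10−2·8/23=214/23; d'=(15−2·186/23)/(214/23)=-27/214
row 4: denom=8−3·69/214=1505/214; d'=(-24−3·-27/214)/(1505/214)=-1011/301
back: M4=-1011/301
back: M3=-27/214−69/214·-1011/301=288/301
back: M2=186/23−8/23·288/301=2334/301
back: M1=-39/2−1/4·2334/301=-6453/301
M: M0=0, M1=-6453/301, M2=2334/301, M3=288/301, M4=-1011/301, M5=0
seg 0: a=-2, c=M0/2=0, d=(M1−M0)/(6·1)=-2151/602, b=Δ0−h0·(2M0+M1)/6=6365/602
seg 1: a=5, c=M1/2=-6453/602, d=(M2−M1)/(6·1)=2929/602, b=Δ1−h1·(2M1+M2)/6=-44/301
seg 2: a=-1, c=M2/2=1167/301, d=(M3−M2)/(6·2)=-341/602, b=Δ2−h2·(2M2+M3)/6=-601/86
seg 3: a=-4, c=M3/2=144/301, d=(M4−M3)/(6·3)=-433/1806, b=Δ3−h3·(2M3+M4)/6=1037/602
seg 4: a=-1, c=M4/2=-1011/602, d=(M5−M4)/(6·1)=337/602, b=Δ4−h4·(2M4+M5)/6=-566/301
t_q=29/4 → seg 4, τ=1/4; S=-1+-566/301·τ+-1011/602·τ²+337/602·τ³=-8621/5504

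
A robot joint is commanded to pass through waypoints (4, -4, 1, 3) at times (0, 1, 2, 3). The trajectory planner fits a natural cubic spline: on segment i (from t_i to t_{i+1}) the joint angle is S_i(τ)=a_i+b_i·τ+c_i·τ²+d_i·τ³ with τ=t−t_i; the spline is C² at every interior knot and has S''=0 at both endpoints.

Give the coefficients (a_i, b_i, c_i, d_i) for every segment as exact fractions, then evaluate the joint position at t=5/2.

Δ: Δ0=-8, Δ1=5, Δ2=2
row 1: diag=4, rhs=78; c'=1/4, d'=39/2
row 2: denom=4−1·1/4=15/4; d'=(-18−1·39/2)/(15/4)=-10
back: M2=-10
back: M1=39/2−1/4·-10=22
M: M0=0, M1=22, M2=-10, M3=0
seg 0: a=4, c=M0/2=0, d=(M1−M0)/(6·1)=11/3, b=Δ0−h0·(2M0+M1)/6=-35/3
seg 1: a=-4, c=M1/2=11, d=(M2−M1)/(6·1)=-16/3, b=Δ1−h1·(2M1+M2)/6=-2/3
seg 2: a=1, c=M2/2=-5, d=(M3−M2)/(6·1)=5/3, b=Δ2−h2·(2M2+M3)/6=16/3
t_q=5/2 → seg 2, τ=1/2; S=1+16/3·τ+-5·τ²+5/3·τ³=21/8

  seg 0: a=4 b=-35/3 c=0 d=11/3
  seg 1: a=-4 b=-2/3 c=11 d=-16/3
  seg 2: a=1 b=16/3 c=-5 d=5/3
S(5/2) = 21/8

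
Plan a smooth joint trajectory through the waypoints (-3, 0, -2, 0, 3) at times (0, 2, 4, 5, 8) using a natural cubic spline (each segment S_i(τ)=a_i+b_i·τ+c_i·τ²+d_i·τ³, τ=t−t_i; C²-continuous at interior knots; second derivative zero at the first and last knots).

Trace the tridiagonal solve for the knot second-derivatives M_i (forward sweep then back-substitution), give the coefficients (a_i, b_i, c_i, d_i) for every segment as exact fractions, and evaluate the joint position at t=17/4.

  seg 0: a=-3 b=851/344 c=0 d=-335/1376
  seg 1: a=0 b=-77/172 c=-1005/688 d=815/1376
  seg 2: a=-2 b=281/344 c=90/43 d=-313/344
  seg 3: a=0 b=391/172 c=-219/344 d=73/1032
S(17/4) = -36969/22016

Δ: Δ0=3/2, Δ1=-1, Δ2=2, Δ3=1
row 1: diag=8, rhs=-15; c'=1/4, d'=-15/8
row 2: denom=6−2·1/4=11/2; d'=(18−2·-15/8)/(11/2)=87/22
row 3: denom=8−1·2/11=86/11; d'=(-6−1·87/22)/(86/11)=-219/172
back: M3=-219/172
back: M2=87/22−2/11·-219/172=180/43
back: M1=-15/8−1/4·180/43=-1005/344
M: M0=0, M1=-1005/344, M2=180/43, M3=-219/172, M4=0
seg 0: a=-3, c=M0/2=0, d=(M1−M0)/(6·2)=-335/1376, b=Δ0−h0·(2M0+M1)/6=851/344
seg 1: a=0, c=M1/2=-1005/688, d=(M2−M1)/(6·2)=815/1376, b=Δ1−h1·(2M1+M2)/6=-77/172
seg 2: a=-2, c=M2/2=90/43, d=(M3−M2)/(6·1)=-313/344, b=Δ2−h2·(2M2+M3)/6=281/344
seg 3: a=0, c=M3/2=-219/344, d=(M4−M3)/(6·3)=73/1032, b=Δ3−h3·(2M3+M4)/6=391/172
t_q=17/4 → seg 2, τ=1/4; S=-2+281/344·τ+90/43·τ²+-313/344·τ³=-36969/22016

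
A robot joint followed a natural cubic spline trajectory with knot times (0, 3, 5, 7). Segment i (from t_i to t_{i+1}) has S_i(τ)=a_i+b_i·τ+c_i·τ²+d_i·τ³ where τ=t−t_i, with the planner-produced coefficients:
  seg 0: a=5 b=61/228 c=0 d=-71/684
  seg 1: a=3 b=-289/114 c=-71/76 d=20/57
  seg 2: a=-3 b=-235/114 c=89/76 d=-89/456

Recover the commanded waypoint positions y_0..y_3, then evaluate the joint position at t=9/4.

y_0 = S_0(0) = a_0 = 5
y_1 = S_1(0) = a_1 = 3
y_2 = S_2(0) = a_2 = -3
y_3 = S_2(2) = -4
t_q=9/4 is in segment 0 (τ=9/4); S_0(τ)=21497/4864

y_0=5 y_1=3 y_2=-3 y_3=-4
S(9/4) = 21497/4864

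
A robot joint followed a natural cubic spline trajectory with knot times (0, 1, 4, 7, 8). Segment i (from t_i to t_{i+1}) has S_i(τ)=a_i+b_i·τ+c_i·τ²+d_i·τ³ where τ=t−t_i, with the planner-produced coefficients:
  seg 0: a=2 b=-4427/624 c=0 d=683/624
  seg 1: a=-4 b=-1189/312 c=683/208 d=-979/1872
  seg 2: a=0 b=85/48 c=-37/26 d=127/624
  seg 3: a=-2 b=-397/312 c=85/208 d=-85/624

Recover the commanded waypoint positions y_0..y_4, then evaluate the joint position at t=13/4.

y_0 = S_0(0) = a_0 = 2
y_1 = S_1(0) = a_1 = -4
y_2 = S_2(0) = a_2 = 0
y_3 = S_3(0) = a_3 = -2
y_4 = S_3(1) = -3
t_q=13/4 is in segment 1 (τ=9/4); S_1(τ)=-25399/13312

y_0=2 y_1=-4 y_2=0 y_3=-2 y_4=-3
S(13/4) = -25399/13312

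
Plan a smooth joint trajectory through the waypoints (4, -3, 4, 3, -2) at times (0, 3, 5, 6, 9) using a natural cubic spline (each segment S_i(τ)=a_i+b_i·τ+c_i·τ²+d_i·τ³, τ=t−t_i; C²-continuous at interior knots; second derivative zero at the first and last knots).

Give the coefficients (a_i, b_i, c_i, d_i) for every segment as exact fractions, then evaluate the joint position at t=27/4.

  seg 0: a=4 b=-1371/292 c=0 d=2069/7884
  seg 1: a=-3 b=349/146 c=2069/876 d=-1583/1752
  seg 2: a=4 b=218/219 c=-670/219 d=233/219
  seg 3: a=3 b=-141/73 c=29/219 d=-29/1971
S(27/4) = 7567/4672

Δ: Δ0=-7/3, Δ1=7/2, Δ2=-1, Δ3=-5/3
row 1: diag=10, rhs=35; c'=1/5, d'=7/2
row 2: denom=6−2·1/5=28/5; d'=(-27−2·7/2)/(28/5)=-85/14
row 3: denom=8−1·5/28=219/28; d'=(-4−1·-85/14)/(219/28)=58/219
back: M3=58/219
back: M2=-85/14−5/28·58/219=-1340/219
back: M1=7/2−1/5·-1340/219=2069/438
M: M0=0, M1=2069/438, M2=-1340/219, M3=58/219, M4=0
seg 0: a=4, c=M0/2=0, d=(M1−M0)/(6·3)=2069/7884, b=Δ0−h0·(2M0+M1)/6=-1371/292
seg 1: a=-3, c=M1/2=2069/876, d=(M2−M1)/(6·2)=-1583/1752, b=Δ1−h1·(2M1+M2)/6=349/146
seg 2: a=4, c=M2/2=-670/219, d=(M3−M2)/(6·1)=233/219, b=Δ2−h2·(2M2+M3)/6=218/219
seg 3: a=3, c=M3/2=29/219, d=(M4−M3)/(6·3)=-29/1971, b=Δ3−h3·(2M3+M4)/6=-141/73
t_q=27/4 → seg 3, τ=3/4; S=3+-141/73·τ+29/219·τ²+-29/1971·τ³=7567/4672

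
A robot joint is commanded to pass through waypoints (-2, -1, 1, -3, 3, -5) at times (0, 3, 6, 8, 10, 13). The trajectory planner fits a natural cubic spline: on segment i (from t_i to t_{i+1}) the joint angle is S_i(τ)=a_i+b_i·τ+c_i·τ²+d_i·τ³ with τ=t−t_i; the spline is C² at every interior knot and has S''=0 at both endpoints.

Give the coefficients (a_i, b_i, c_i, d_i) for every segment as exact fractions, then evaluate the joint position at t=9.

Δ: Δ0=1/3, Δ1=2/3, Δ2=-2, Δ3=3, Δ4=-8/3
row 1: diag=12, rhs=2; c'=1/4, d'=1/6
row 2: denom=10−3·1/4=37/4; d'=(-16−3·1/6)/(37/4)=-66/37
row 3: denom=8−2·8/37=280/37; d'=(30−2·-66/37)/(280/37)=621/140
row 4: denom=10−2·37/140=663/70; d'=(-34−2·621/140)/(663/70)=-3001/663
back: M4=-3001/663
back: M3=621/140−37/140·-3001/663=3734/663
back: M2=-66/37−8/37·3734/663=-1990/663
back: M1=1/6−1/4·-1990/663=608/663
M: M0=0, M1=608/663, M2=-1990/663, M3=3734/663, M4=-3001/663, M5=0
seg 0: a=-2, c=M0/2=0, d=(M1−M0)/(6·3)=304/5967, b=Δ0−h0·(2M0+M1)/6=-83/663
seg 1: a=-1, c=M1/2=304/663, d=(M2−M1)/(6·3)=-433/1989, b=Δ1−h1·(2M1+M2)/6=829/663
seg 2: a=1, c=M2/2=-995/663, d=(M3−M2)/(6·2)=159/221, b=Δ2−h2·(2M2+M3)/6=-1244/663
seg 3: a=-3, c=M3/2=1867/663, d=(M4−M3)/(6·2)=-2245/2652, b=Δ3−h3·(2M3+M4)/6=500/663
seg 4: a=3, c=M4/2=-3001/1326, d=(M5−M4)/(6·3)=3001/11934, b=Δ4−h4·(2M4+M5)/6=411/221
t_q=9 → seg 3, τ=1; S=-3+500/663·τ+1867/663·τ²+-2245/2652·τ³=-733/2652

  seg 0: a=-2 b=-83/663 c=0 d=304/5967
  seg 1: a=-1 b=829/663 c=304/663 d=-433/1989
  seg 2: a=1 b=-1244/663 c=-995/663 d=159/221
  seg 3: a=-3 b=500/663 c=1867/663 d=-2245/2652
  seg 4: a=3 b=411/221 c=-3001/1326 d=3001/11934
S(9) = -733/2652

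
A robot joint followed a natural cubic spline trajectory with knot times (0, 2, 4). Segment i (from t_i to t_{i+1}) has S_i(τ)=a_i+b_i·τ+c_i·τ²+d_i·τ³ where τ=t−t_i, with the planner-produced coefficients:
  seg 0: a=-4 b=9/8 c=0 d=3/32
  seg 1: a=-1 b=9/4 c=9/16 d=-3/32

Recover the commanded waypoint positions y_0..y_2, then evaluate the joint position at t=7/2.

y_0=-4 y_1=-1 y_2=5
S(7/2) = 851/256

y_0 = S_0(0) = a_0 = -4
y_1 = S_1(0) = a_1 = -1
y_2 = S_1(2) = 5
t_q=7/2 is in segment 1 (τ=3/2); S_1(τ)=851/256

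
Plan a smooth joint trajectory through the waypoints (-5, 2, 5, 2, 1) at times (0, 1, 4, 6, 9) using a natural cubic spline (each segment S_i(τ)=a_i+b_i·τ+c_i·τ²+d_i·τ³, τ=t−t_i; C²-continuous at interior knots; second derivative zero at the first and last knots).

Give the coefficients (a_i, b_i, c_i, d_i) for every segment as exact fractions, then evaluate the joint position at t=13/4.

  seg 0: a=-5 b=2620/339 c=0 d=-247/339
  seg 1: a=2 b=1879/339 c=-247/113 d=683/3051
  seg 2: a=5 b=-518/339 c=-58/339 d=251/2712
  seg 3: a=2 b=-249/226 c=521/1356 d=-521/12204
S(13/4) = 43069/7232

Δ: Δ0=7, Δ1=1, Δ2=-3/2, Δ3=-1/3
row 1: diag=8, rhs=-36; c'=3/8, d'=-9/2
row 2: denom=10−3·3/8=71/8; d'=(-15−3·-9/2)/(71/8)=-12/71
row 3: denom=10−2·16/71=678/71; d'=(7−2·-12/71)/(678/71)=521/678
back: M3=521/678
back: M2=-12/71−16/71·521/678=-116/339
back: M1=-9/2−3/8·-116/339=-494/113
M: M0=0, M1=-494/113, M2=-116/339, M3=521/678, M4=0
seg 0: a=-5, c=M0/2=0, d=(M1−M0)/(6·1)=-247/339, b=Δ0−h0·(2M0+M1)/6=2620/339
seg 1: a=2, c=M1/2=-247/113, d=(M2−M1)/(6·3)=683/3051, b=Δ1−h1·(2M1+M2)/6=1879/339
seg 2: a=5, c=M2/2=-58/339, d=(M3−M2)/(6·2)=251/2712, b=Δ2−h2·(2M2+M3)/6=-518/339
seg 3: a=2, c=M3/2=521/1356, d=(M4−M3)/(6·3)=-521/12204, b=Δ3−h3·(2M3+M4)/6=-249/226
t_q=13/4 → seg 1, τ=9/4; S=2+1879/339·τ+-247/113·τ²+683/3051·τ³=43069/7232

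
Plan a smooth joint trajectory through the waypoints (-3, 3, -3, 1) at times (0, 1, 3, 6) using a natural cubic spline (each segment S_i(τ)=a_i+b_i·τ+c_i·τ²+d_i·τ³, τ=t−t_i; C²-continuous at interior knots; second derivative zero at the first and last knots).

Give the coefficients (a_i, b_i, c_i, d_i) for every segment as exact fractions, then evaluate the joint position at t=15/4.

  seg 0: a=-3 b=163/21 c=0 d=-37/21
  seg 1: a=3 b=52/21 c=-37/7 d=107/84
  seg 2: a=-3 b=-71/21 c=33/14 d=-11/42
S(15/4) = -553/128

Δ: Δ0=6, Δ1=-3, Δ2=4/3
row 1: diag=6, rhs=-54; c'=1/3, d'=-9
row 2: denom=10−2·1/3=28/3; d'=(26−2·-9)/(28/3)=33/7
back: M2=33/7
back: M1=-9−1/3·33/7=-74/7
M: M0=0, M1=-74/7, M2=33/7, M3=0
seg 0: a=-3, c=M0/2=0, d=(M1−M0)/(6·1)=-37/21, b=Δ0−h0·(2M0+M1)/6=163/21
seg 1: a=3, c=M1/2=-37/7, d=(M2−M1)/(6·2)=107/84, b=Δ1−h1·(2M1+M2)/6=52/21
seg 2: a=-3, c=M2/2=33/14, d=(M3−M2)/(6·3)=-11/42, b=Δ2−h2·(2M2+M3)/6=-71/21
t_q=15/4 → seg 2, τ=3/4; S=-3+-71/21·τ+33/14·τ²+-11/42·τ³=-553/128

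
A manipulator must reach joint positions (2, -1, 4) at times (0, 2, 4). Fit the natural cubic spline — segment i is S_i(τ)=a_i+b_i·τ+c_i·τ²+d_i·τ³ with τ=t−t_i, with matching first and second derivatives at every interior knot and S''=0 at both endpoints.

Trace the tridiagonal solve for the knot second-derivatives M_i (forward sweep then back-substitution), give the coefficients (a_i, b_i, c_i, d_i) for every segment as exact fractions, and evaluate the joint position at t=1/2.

Δ: Δ0=-3/2, Δ1=5/2
row 1: diag=8, rhs=24; c'=1/4, d'=3
back: M1=3
M: M0=0, M1=3, M2=0
seg 0: a=2, c=M0/2=0, d=(M1−M0)/(6·2)=1/4, b=Δ0−h0·(2M0+M1)/6=-5/2
seg 1: a=-1, c=M1/2=3/2, d=(M2−M1)/(6·2)=-1/4, b=Δ1−h1·(2M1+M2)/6=1/2
t_q=1/2 → seg 0, τ=1/2; S=2+-5/2·τ+0·τ²+1/4·τ³=25/32

  seg 0: a=2 b=-5/2 c=0 d=1/4
  seg 1: a=-1 b=1/2 c=3/2 d=-1/4
S(1/2) = 25/32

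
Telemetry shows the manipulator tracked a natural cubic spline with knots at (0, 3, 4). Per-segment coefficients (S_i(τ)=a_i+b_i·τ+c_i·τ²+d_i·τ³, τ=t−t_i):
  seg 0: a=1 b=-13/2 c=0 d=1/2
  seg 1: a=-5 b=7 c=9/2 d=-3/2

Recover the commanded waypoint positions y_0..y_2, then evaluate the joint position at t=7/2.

y_0=1 y_1=-5 y_2=5
S(7/2) = -9/16

y_0 = S_0(0) = a_0 = 1
y_1 = S_1(0) = a_1 = -5
y_2 = S_1(1) = 5
t_q=7/2 is in segment 1 (τ=1/2); S_1(τ)=-9/16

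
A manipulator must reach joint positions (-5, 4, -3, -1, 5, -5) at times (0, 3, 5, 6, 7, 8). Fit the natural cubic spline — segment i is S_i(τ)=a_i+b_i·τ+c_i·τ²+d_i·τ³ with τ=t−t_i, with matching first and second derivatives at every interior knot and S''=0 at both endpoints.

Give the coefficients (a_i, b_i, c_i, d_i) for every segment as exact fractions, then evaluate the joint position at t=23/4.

  seg 0: a=-5 b=219/40 c=0 d=-11/40
  seg 1: a=4 b=-39/20 c=-99/40 d=17/20
  seg 2: a=-3 b=-33/20 c=21/8 d=41/40
  seg 3: a=-1 b=267/40 c=57/10 d=-51/8
  seg 4: a=5 b=-21/20 c=-537/40 d=179/40
S(23/4) = -5961/2560

Δ: Δ0=3, Δ1=-7/2, Δ2=2, Δ3=6, Δ4=-10
row 1: diag=10, rhs=-39; c'=1/5, d'=-39/10
row 2: denom=6−2·1/5=28/5; d'=(33−2·-39/10)/(28/5)=51/7
row 3: denom=4−1·5/28=107/28; d'=(24−1·51/7)/(107/28)=468/107
row 4: denom=4−1·28/107=400/107; d'=(-96−1·468/107)/(400/107)=-537/20
back: M4=-537/20
back: M3=468/107−28/107·-537/20=57/5
back: M2=51/7−5/28·57/5=21/4
back: M1=-39/10−1/5·21/4=-99/20
M: M0=0, M1=-99/20, M2=21/4, M3=57/5, M4=-537/20, M5=0
seg 0: a=-5, c=M0/2=0, d=(M1−M0)/(6·3)=-11/40, b=Δ0−h0·(2M0+M1)/6=219/40
seg 1: a=4, c=M1/2=-99/40, d=(M2−M1)/(6·2)=17/20, b=Δ1−h1·(2M1+M2)/6=-39/20
seg 2: a=-3, c=M2/2=21/8, d=(M3−M2)/(6·1)=41/40, b=Δ2−h2·(2M2+M3)/6=-33/20
seg 3: a=-1, c=M3/2=57/10, d=(M4−M3)/(6·1)=-51/8, b=Δ3−h3·(2M3+M4)/6=267/40
seg 4: a=5, c=M4/2=-537/40, d=(M5−M4)/(6·1)=179/40, b=Δ4−h4·(2M4+M5)/6=-21/20
t_q=23/4 → seg 2, τ=3/4; S=-3+-33/20·τ+21/8·τ²+41/40·τ³=-5961/2560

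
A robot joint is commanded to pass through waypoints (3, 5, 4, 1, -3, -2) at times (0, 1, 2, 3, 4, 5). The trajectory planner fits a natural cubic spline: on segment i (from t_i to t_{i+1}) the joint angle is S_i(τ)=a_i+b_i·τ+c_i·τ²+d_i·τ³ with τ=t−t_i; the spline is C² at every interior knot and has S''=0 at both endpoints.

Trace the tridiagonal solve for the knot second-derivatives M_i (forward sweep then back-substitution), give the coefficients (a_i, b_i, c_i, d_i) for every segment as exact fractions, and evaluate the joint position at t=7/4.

  seg 0: a=3 b=565/209 c=0 d=-147/209
  seg 1: a=5 b=124/209 c=-441/209 d=108/209
  seg 2: a=4 b=-434/209 c=-117/209 d=-4/11
  seg 3: a=1 b=-896/209 c=-345/209 d=405/209
  seg 4: a=-3 b=-371/209 c=870/209 d=-290/209
S(7/4) = 1871/418

Δ: Δ0=2, Δ1=-1, Δ2=-3, Δ3=-4, Δ4=1
row 1: diag=4, rhs=-18; c'=1/4, d'=-9/2
row 2: denom=4−1·1/4=15/4; d'=(-12−1·-9/2)/(15/4)=-2
row 3: denom=4−1·4/15=56/15; d'=(-6−1·-2)/(56/15)=-15/14
row 4: denom=4−1·15/56=209/56; d'=(30−1·-15/14)/(209/56)=1740/209
back: M4=1740/209
back: M3=-15/14−15/56·1740/209=-690/209
back: M2=-2−4/15·-690/209=-234/209
back: M1=-9/2−1/4·-234/209=-882/209
M: M0=0, M1=-882/209, M2=-234/209, M3=-690/209, M4=1740/209, M5=0
seg 0: a=3, c=M0/2=0, d=(M1−M0)/(6·1)=-147/209, b=Δ0−h0·(2M0+M1)/6=565/209
seg 1: a=5, c=M1/2=-441/209, d=(M2−M1)/(6·1)=108/209, b=Δ1−h1·(2M1+M2)/6=124/209
seg 2: a=4, c=M2/2=-117/209, d=(M3−M2)/(6·1)=-4/11, b=Δ2−h2·(2M2+M3)/6=-434/209
seg 3: a=1, c=M3/2=-345/209, d=(M4−M3)/(6·1)=405/209, b=Δ3−h3·(2M3+M4)/6=-896/209
seg 4: a=-3, c=M4/2=870/209, d=(M5−M4)/(6·1)=-290/209, b=Δ4−h4·(2M4+M5)/6=-371/209
t_q=7/4 → seg 1, τ=3/4; S=5+124/209·τ+-441/209·τ²+108/209·τ³=1871/418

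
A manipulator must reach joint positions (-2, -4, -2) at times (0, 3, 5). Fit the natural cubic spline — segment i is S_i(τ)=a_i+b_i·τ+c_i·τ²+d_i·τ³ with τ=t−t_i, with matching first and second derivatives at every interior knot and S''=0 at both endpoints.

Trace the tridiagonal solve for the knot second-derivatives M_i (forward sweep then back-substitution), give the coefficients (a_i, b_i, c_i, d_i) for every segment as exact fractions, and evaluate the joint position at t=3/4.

  seg 0: a=-2 b=-7/6 c=0 d=1/18
  seg 1: a=-4 b=1/3 c=1/2 d=-1/12
S(3/4) = -365/128

Δ: Δ0=-2/3, Δ1=1
row 1: diag=10, rhs=10; c'=1/5, d'=1
back: M1=1
M: M0=0, M1=1, M2=0
seg 0: a=-2, c=M0/2=0, d=(M1−M0)/(6·3)=1/18, b=Δ0−h0·(2M0+M1)/6=-7/6
seg 1: a=-4, c=M1/2=1/2, d=(M2−M1)/(6·2)=-1/12, b=Δ1−h1·(2M1+M2)/6=1/3
t_q=3/4 → seg 0, τ=3/4; S=-2+-7/6·τ+0·τ²+1/18·τ³=-365/128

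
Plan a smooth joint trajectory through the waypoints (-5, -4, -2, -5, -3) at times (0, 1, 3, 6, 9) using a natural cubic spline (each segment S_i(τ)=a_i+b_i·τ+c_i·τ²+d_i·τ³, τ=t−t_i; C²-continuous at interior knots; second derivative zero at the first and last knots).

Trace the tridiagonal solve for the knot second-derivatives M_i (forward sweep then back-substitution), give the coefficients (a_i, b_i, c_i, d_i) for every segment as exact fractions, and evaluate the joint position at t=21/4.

  seg 0: a=-5 b=280/309 c=0 d=29/309
  seg 1: a=-4 b=367/309 c=29/103 d=-58/309
  seg 2: a=-2 b=19/309 c=-87/103 d=455/2781
  seg 3: a=-5 b=-182/309 c=194/309 d=-194/2781
S(21/4) = -28175/6592

Δ: Δ0=1, Δ1=1, Δ2=-1, Δ3=2/3
row 1: diag=6, rhs=0; c'=1/3, d'=0
row 2: denom=10−2·1/3=28/3; d'=(-12−2·0)/(28/3)=-9/7
row 3: denom=12−3·9/28=309/28; d'=(10−3·-9/7)/(309/28)=388/309
back: M3=388/309
back: M2=-9/7−9/28·388/309=-174/103
back: M1=0−1/3·-174/103=58/103
M: M0=0, M1=58/103, M2=-174/103, M3=388/309, M4=0
seg 0: a=-5, c=M0/2=0, d=(M1−M0)/(6·1)=29/309, b=Δ0−h0·(2M0+M1)/6=280/309
seg 1: a=-4, c=M1/2=29/103, d=(M2−M1)/(6·2)=-58/309, b=Δ1−h1·(2M1+M2)/6=367/309
seg 2: a=-2, c=M2/2=-87/103, d=(M3−M2)/(6·3)=455/2781, b=Δ2−h2·(2M2+M3)/6=19/309
seg 3: a=-5, c=M3/2=194/309, d=(M4−M3)/(6·3)=-194/2781, b=Δ3−h3·(2M3+M4)/6=-182/309
t_q=21/4 → seg 2, τ=9/4; S=-2+19/309·τ+-87/103·τ²+455/2781·τ³=-28175/6592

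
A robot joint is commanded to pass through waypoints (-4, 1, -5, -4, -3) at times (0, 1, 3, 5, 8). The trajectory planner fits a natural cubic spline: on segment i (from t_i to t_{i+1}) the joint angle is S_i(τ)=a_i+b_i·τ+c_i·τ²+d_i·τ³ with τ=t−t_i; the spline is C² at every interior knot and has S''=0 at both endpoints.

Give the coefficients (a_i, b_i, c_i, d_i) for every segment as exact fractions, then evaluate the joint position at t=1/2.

  seg 0: a=-4 b=2069/312 c=0 d=-509/312
  seg 1: a=1 b=271/156 c=-509/104 d=197/156
  seg 2: a=-5 b=-419/156 c=279/104 d=-85/156
  seg 3: a=-4 b=235/156 c=-61/104 d=61/936
S(1/2) = -739/832

Δ: Δ0=5, Δ1=-3, Δ2=1/2, Δ3=1/3
row 1: diag=6, rhs=-48; c'=1/3, d'=-8
row 2: denom=8−2·1/3=22/3; d'=(21−2·-8)/(22/3)=111/22
row 3: denom=10−2·3/11=104/11; d'=(-1−2·111/22)/(104/11)=-61/52
back: M3=-61/52
back: M2=111/22−3/11·-61/52=279/52
back: M1=-8−1/3·279/52=-509/52
M: M0=0, M1=-509/52, M2=279/52, M3=-61/52, M4=0
seg 0: a=-4, c=M0/2=0, d=(M1−M0)/(6·1)=-509/312, b=Δ0−h0·(2M0+M1)/6=2069/312
seg 1: a=1, c=M1/2=-509/104, d=(M2−M1)/(6·2)=197/156, b=Δ1−h1·(2M1+M2)/6=271/156
seg 2: a=-5, c=M2/2=279/104, d=(M3−M2)/(6·2)=-85/156, b=Δ2−h2·(2M2+M3)/6=-419/156
seg 3: a=-4, c=M3/2=-61/104, d=(M4−M3)/(6·3)=61/936, b=Δ3−h3·(2M3+M4)/6=235/156
t_q=1/2 → seg 0, τ=1/2; S=-4+2069/312·τ+0·τ²+-509/312·τ³=-739/832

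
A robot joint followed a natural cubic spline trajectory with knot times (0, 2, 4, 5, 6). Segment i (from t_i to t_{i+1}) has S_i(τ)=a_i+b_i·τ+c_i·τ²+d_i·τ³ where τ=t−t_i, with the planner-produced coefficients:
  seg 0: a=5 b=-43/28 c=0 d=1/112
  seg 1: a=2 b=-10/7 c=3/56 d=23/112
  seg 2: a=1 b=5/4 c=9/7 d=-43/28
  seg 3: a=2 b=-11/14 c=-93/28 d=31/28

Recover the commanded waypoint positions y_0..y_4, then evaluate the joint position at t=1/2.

y_0 = S_0(0) = a_0 = 5
y_1 = S_1(0) = a_1 = 2
y_2 = S_2(0) = a_2 = 1
y_3 = S_3(0) = a_3 = 2
y_4 = S_3(1) = -1
t_q=1/2 is in segment 0 (τ=1/2); S_0(τ)=3793/896

y_0=5 y_1=2 y_2=1 y_3=2 y_4=-1
S(1/2) = 3793/896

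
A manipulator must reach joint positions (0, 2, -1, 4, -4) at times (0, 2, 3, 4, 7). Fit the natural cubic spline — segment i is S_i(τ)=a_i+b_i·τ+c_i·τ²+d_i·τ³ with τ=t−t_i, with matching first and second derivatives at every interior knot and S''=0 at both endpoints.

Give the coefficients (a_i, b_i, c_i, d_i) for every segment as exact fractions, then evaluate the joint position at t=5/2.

Δ: Δ0=1, Δ1=-3, Δ2=5, Δ3=-8/3
row 1: diag=6, rhs=-24; c'=1/6, d'=-4
row 2: denom=4−1·1/6=23/6; d'=(48−1·-4)/(23/6)=312/23
row 3: denom=8−1·6/23=178/23; d'=(-46−1·312/23)/(178/23)=-685/89
back: M3=-685/89
back: M2=312/23−6/23·-685/89=1386/89
back: M1=-4−1/6·1386/89=-587/89
M: M0=0, M1=-587/89, M2=1386/89, M3=-685/89, M4=0
seg 0: a=0, c=M0/2=0, d=(M1−M0)/(6·2)=-587/1068, b=Δ0−h0·(2M0+M1)/6=854/267
seg 1: a=2, c=M1/2=-587/178, d=(M2−M1)/(6·1)=1973/534, b=Δ1−h1·(2M1+M2)/6=-907/267
seg 2: a=-1, c=M2/2=693/89, d=(M3−M2)/(6·1)=-2071/534, b=Δ2−h2·(2M2+M3)/6=583/534
seg 3: a=4, c=M3/2=-685/178, d=(M4−M3)/(6·3)=685/1602, b=Δ3−h3·(2M3+M4)/6=1343/267
t_q=5/2 → seg 1, τ=1/2; S=2+-907/267·τ+-587/178·τ²+1973/534·τ³=-87/1424

  seg 0: a=0 b=854/267 c=0 d=-587/1068
  seg 1: a=2 b=-907/267 c=-587/178 d=1973/534
  seg 2: a=-1 b=583/534 c=693/89 d=-2071/534
  seg 3: a=4 b=1343/267 c=-685/178 d=685/1602
S(5/2) = -87/1424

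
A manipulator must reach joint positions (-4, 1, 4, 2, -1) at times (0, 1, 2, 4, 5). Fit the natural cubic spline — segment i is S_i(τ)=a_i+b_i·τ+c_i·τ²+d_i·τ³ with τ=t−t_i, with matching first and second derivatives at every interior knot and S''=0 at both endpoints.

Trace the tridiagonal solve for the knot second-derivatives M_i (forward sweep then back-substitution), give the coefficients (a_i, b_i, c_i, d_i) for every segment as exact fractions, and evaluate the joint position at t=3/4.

Δ: Δ0=5, Δ1=3, Δ2=-1, Δ3=-3
row 1: diag=4, rhs=-12; c'=1/4, d'=-3
row 2: denom=6−1·1/4=23/4; d'=(-24−1·-3)/(23/4)=-84/23
row 3: denom=6−2·8/23=122/23; d'=(-12−2·-84/23)/(122/23)=-54/61
back: M3=-54/61
back: M2=-84/23−8/23·-54/61=-204/61
back: M1=-3−1/4·-204/61=-132/61
M: M0=0, M1=-132/61, M2=-204/61, M3=-54/61, M4=0
seg 0: a=-4, c=M0/2=0, d=(M1−M0)/(6·1)=-22/61, b=Δ0−h0·(2M0+M1)/6=327/61
seg 1: a=1, c=M1/2=-66/61, d=(M2−M1)/(6·1)=-12/61, b=Δ1−h1·(2M1+M2)/6=261/61
seg 2: a=4, c=M2/2=-102/61, d=(M3−M2)/(6·2)=25/122, b=Δ2−h2·(2M2+M3)/6=93/61
seg 3: a=2, c=M3/2=-27/61, d=(M4−M3)/(6·1)=9/61, b=Δ3−h3·(2M3+M4)/6=-165/61
t_q=3/4 → seg 0, τ=3/4; S=-4+327/61·τ+0·τ²+-22/61·τ³=-257/1952

  seg 0: a=-4 b=327/61 c=0 d=-22/61
  seg 1: a=1 b=261/61 c=-66/61 d=-12/61
  seg 2: a=4 b=93/61 c=-102/61 d=25/122
  seg 3: a=2 b=-165/61 c=-27/61 d=9/61
S(3/4) = -257/1952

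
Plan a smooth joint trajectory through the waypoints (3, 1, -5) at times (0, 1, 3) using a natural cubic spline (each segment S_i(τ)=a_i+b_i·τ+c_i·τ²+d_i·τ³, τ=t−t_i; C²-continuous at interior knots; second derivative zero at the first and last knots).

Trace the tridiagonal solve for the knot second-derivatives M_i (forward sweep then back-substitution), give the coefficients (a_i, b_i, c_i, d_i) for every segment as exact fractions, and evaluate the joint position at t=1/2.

  seg 0: a=3 b=-11/6 c=0 d=-1/6
  seg 1: a=1 b=-7/3 c=-1/2 d=1/12
S(1/2) = 33/16

Δ: Δ0=-2, Δ1=-3
row 1: diag=6, rhs=-6; c'=1/3, d'=-1
back: M1=-1
M: M0=0, M1=-1, M2=0
seg 0: a=3, c=M0/2=0, d=(M1−M0)/(6·1)=-1/6, b=Δ0−h0·(2M0+M1)/6=-11/6
seg 1: a=1, c=M1/2=-1/2, d=(M2−M1)/(6·2)=1/12, b=Δ1−h1·(2M1+M2)/6=-7/3
t_q=1/2 → seg 0, τ=1/2; S=3+-11/6·τ+0·τ²+-1/6·τ³=33/16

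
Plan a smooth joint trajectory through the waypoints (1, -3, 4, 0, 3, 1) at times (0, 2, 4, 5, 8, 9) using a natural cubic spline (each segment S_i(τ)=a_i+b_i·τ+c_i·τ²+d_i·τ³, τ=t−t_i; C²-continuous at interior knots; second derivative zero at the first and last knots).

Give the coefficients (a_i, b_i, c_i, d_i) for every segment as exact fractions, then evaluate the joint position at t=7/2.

  seg 0: a=1 b=-2525/589 c=0 d=1347/2356
  seg 1: a=-3 b=1516/589 c=4041/1178 d=-6991/4712
  seg 2: a=4 b=-1777/1178 c=-12891/2356 d=7021/2356
  seg 3: a=0 b=-8273/2356 c=2043/589 d=-1543/2356
  seg 4: a=3 b=-451/1178 c=-5715/2356 d=1905/2356
S(7/2) = 134643/37696

Δ: Δ0=-2, Δ1=7/2, Δ2=-4, Δ3=1, Δ4=-2
row 1: diag=8, rhs=33; c'=1/4, d'=33/8
row 2: denom=6−2·1/4=11/2; d'=(-45−2·33/8)/(11/2)=-213/22
row 3: denom=8−1·2/11=86/11; d'=(30−1·-213/22)/(86/11)=873/172
row 4: denom=8−3·33/86=589/86; d'=(-18−3·873/172)/(589/86)=-5715/1178
back: M4=-5715/1178
back: M3=873/172−33/86·-5715/1178=4086/589
back: M2=-213/22−2/11·4086/589=-12891/1178
back: M1=33/8−1/4·-12891/1178=4041/589
M: M0=0, M1=4041/589, M2=-12891/1178, M3=4086/589, M4=-5715/1178, M5=0
seg 0: a=1, c=M0/2=0, d=(M1−M0)/(6·2)=1347/2356, b=Δ0−h0·(2M0+M1)/6=-2525/589
seg 1: a=-3, c=M1/2=4041/1178, d=(M2−M1)/(6·2)=-6991/4712, b=Δ1−h1·(2M1+M2)/6=1516/589
seg 2: a=4, c=M2/2=-12891/2356, d=(M3−M2)/(6·1)=7021/2356, b=Δ2−h2·(2M2+M3)/6=-1777/1178
seg 3: a=0, c=M3/2=2043/589, d=(M4−M3)/(6·3)=-1543/2356, b=Δ3−h3·(2M3+M4)/6=-8273/2356
seg 4: a=3, c=M4/2=-5715/2356, d=(M5−M4)/(6·1)=1905/2356, b=Δ4−h4·(2M4+M5)/6=-451/1178
t_q=7/2 → seg 1, τ=3/2; S=-3+1516/589·τ+4041/1178·τ²+-6991/4712·τ³=134643/37696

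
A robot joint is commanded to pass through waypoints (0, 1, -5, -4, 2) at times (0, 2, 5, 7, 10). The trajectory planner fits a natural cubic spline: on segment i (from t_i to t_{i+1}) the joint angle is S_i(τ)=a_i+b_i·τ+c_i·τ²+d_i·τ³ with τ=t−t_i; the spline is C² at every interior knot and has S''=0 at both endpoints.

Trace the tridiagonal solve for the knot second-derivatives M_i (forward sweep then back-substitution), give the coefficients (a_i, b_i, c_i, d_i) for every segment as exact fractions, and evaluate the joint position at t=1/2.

  seg 0: a=0 b=349/290 c=0 d=-51/290
  seg 1: a=1 b=-263/290 c=-153/145 d=601/2610
  seg 2: a=-5 b=-148/145 c=59/58 d=-149/1160
  seg 3: a=-4 b=437/290 c=143/580 d=-143/5220
S(1/2) = 269/464

Δ: Δ0=1/2, Δ1=-2, Δ2=1/2, Δ3=2
row 1: diag=10, rhs=-15; c'=3/10, d'=-3/2
row 2: denom=10−3·3/10=91/10; d'=(15−3·-3/2)/(91/10)=15/7
row 3: denom=10−2·20/91=870/91; d'=(9−2·15/7)/(870/91)=143/290
back: M3=143/290
back: M2=15/7−20/91·143/290=59/29
back: M1=-3/2−3/10·59/29=-306/145
M: M0=0, M1=-306/145, M2=59/29, M3=143/290, M4=0
seg 0: a=0, c=M0/2=0, d=(M1−M0)/(6·2)=-51/290, b=Δ0−h0·(2M0+M1)/6=349/290
seg 1: a=1, c=M1/2=-153/145, d=(M2−M1)/(6·3)=601/2610, b=Δ1−h1·(2M1+M2)/6=-263/290
seg 2: a=-5, c=M2/2=59/58, d=(M3−M2)/(6·2)=-149/1160, b=Δ2−h2·(2M2+M3)/6=-148/145
seg 3: a=-4, c=M3/2=143/580, d=(M4−M3)/(6·3)=-143/5220, b=Δ3−h3·(2M3+M4)/6=437/290
t_q=1/2 → seg 0, τ=1/2; S=0+349/290·τ+0·τ²+-51/290·τ³=269/464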